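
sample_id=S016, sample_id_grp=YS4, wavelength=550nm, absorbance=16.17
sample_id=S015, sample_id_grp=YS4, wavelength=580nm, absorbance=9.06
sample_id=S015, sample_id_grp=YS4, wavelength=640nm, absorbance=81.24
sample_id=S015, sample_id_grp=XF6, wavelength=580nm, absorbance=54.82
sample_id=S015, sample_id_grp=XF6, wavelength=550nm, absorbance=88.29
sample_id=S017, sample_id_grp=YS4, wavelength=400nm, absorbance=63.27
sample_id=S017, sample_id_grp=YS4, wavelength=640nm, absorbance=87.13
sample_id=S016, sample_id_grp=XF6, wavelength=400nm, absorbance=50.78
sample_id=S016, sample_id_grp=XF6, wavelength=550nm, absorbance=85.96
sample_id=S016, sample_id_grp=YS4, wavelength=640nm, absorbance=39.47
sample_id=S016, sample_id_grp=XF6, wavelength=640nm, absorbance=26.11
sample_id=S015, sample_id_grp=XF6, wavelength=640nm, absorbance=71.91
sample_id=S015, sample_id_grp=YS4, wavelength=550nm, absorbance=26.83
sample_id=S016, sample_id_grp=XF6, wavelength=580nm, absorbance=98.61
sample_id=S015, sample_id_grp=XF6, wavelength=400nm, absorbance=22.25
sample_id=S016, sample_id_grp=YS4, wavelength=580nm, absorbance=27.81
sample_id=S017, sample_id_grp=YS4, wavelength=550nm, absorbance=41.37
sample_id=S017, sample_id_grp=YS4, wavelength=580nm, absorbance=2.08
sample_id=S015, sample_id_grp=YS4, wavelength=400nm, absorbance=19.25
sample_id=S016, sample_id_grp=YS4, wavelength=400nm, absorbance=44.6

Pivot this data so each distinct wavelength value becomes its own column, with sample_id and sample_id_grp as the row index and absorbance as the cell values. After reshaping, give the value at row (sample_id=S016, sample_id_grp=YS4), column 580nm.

Wide layout: rows indexed by sample_id and sample_id_grp, columns are the 4 distinct wavelength values (550nm, 580nm, 640nm, 400nm).
Cell (sample_id=S016, sample_id_grp=YS4, wavelength=580nm) draws from the long row where sample_id=S016, sample_id_grp=YS4 and wavelength=580nm, which has absorbance=27.81.

27.81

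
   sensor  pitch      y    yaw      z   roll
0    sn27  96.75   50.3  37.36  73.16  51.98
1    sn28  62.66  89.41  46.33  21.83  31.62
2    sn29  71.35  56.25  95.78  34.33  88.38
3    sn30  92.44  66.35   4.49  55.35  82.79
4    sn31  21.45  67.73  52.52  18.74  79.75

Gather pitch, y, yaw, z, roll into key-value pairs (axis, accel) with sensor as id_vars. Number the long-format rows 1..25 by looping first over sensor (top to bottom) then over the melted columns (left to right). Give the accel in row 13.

95.78

25 rows total (5 × 5). Row 13: index ⌊(13-1)/5⌋ = 2 into sensor → sn29; (13-1) mod 5 = 2 into the melted columns → yaw.
So row 13 is (sn29, yaw, 95.78); accel = 95.78.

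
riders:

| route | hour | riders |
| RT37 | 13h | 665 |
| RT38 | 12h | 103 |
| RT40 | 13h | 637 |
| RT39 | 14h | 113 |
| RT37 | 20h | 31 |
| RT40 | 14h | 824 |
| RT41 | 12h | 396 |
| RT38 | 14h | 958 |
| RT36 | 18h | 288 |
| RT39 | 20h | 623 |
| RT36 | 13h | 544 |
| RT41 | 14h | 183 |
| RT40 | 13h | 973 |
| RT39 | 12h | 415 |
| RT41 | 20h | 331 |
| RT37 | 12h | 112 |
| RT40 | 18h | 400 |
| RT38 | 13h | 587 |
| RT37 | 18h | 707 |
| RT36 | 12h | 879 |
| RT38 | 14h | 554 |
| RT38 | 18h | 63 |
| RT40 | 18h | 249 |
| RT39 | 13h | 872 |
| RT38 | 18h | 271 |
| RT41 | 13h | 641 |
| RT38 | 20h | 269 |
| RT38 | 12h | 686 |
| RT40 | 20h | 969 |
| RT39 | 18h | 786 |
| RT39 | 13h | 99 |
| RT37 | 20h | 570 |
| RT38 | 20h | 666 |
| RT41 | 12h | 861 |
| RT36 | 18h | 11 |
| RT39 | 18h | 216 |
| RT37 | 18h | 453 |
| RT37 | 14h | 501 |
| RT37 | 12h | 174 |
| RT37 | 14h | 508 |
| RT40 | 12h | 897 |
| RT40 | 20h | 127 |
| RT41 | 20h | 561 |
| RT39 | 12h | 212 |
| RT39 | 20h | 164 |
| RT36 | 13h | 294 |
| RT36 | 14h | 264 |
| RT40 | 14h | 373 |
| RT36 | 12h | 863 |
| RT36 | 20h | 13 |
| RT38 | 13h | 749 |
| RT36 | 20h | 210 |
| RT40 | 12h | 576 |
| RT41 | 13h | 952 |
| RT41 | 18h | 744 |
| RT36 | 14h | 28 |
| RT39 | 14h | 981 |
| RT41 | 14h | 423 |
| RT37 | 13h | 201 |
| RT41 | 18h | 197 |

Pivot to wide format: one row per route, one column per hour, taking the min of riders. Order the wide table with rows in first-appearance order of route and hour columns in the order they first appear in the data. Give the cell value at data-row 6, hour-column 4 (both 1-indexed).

13

With rows in first-appearance order of route, row 6 is route=RT36. hour columns in first-appearance order: 13h, 12h, 14h, 20h, 18h; column 4 is 20h.
Long rows with route=RT36, hour=20h: min(13, 210) = 13.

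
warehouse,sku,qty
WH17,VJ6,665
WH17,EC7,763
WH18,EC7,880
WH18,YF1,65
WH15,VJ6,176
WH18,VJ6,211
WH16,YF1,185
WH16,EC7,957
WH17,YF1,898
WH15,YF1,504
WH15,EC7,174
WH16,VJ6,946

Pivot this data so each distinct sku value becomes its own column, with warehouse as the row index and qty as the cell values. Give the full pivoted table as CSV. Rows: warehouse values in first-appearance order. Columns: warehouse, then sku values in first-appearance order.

warehouse,VJ6,EC7,YF1
WH17,665,763,898
WH18,211,880,65
WH15,176,174,504
WH16,946,957,185

Columns: warehouse plus the 3 distinct sku values (VJ6, EC7, YF1).
For example, row WH17 column VJ6 takes qty=665 from the long row (WH17, VJ6).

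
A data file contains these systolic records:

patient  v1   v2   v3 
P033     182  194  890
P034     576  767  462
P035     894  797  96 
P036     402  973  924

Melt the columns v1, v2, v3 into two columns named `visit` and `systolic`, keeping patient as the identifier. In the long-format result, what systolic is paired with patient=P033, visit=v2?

194

Unpivoting turns each (patient, wide-column) pair into one long row.
The wide cell at row P033, column v2 holds 194, so the long row (P033, v2) has systolic=194.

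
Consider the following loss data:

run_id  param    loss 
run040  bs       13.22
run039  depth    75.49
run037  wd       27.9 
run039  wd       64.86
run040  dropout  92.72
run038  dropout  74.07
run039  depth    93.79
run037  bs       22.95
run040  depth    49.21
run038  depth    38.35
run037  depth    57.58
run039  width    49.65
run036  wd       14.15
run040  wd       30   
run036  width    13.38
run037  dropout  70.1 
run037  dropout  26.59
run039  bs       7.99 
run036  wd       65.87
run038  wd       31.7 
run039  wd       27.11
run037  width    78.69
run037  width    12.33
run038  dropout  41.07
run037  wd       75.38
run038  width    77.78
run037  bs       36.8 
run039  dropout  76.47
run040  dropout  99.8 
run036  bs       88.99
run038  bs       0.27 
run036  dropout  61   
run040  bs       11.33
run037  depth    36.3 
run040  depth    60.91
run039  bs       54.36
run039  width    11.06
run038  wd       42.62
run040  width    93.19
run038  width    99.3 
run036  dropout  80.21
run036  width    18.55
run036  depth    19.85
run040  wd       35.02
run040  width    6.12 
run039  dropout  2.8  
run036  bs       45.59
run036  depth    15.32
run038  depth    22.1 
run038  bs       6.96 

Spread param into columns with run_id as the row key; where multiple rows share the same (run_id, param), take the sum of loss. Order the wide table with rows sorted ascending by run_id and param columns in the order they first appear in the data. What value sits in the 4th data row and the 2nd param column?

169.28

With rows sorted ascending by run_id, row 4 is run_id=run039. param columns in first-appearance order: bs, depth, wd, dropout, width; column 2 is depth.
Long rows with run_id=run039, param=depth: 75.49 + 93.79 = 169.28.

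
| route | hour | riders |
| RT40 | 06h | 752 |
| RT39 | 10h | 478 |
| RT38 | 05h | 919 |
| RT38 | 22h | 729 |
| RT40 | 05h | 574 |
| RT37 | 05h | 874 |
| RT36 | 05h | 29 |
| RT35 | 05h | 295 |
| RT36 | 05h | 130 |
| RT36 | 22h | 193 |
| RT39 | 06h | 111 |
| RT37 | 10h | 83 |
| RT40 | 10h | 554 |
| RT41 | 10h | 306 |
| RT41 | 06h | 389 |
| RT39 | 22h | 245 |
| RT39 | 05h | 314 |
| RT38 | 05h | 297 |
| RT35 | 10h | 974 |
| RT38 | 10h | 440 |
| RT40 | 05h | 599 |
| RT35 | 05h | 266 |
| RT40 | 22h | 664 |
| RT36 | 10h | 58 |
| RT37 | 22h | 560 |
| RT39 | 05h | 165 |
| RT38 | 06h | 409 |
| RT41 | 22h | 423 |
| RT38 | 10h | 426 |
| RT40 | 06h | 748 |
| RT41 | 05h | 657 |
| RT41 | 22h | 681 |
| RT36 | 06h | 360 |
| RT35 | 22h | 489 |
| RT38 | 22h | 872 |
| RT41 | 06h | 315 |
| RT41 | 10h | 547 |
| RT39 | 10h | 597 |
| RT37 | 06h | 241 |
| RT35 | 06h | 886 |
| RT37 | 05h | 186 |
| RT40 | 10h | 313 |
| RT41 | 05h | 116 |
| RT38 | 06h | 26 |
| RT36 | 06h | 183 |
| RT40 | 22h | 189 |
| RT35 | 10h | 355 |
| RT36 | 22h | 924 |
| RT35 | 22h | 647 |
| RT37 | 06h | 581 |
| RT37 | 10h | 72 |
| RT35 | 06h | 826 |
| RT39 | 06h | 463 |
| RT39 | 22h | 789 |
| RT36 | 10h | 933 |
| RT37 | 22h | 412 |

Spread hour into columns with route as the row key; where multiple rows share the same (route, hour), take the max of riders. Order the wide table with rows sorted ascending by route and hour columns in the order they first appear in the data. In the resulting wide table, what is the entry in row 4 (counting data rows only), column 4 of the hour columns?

With rows sorted ascending by route, row 4 is route=RT38. hour columns in first-appearance order: 06h, 10h, 05h, 22h; column 4 is 22h.
Long rows with route=RT38, hour=22h: max(729, 872) = 872.

872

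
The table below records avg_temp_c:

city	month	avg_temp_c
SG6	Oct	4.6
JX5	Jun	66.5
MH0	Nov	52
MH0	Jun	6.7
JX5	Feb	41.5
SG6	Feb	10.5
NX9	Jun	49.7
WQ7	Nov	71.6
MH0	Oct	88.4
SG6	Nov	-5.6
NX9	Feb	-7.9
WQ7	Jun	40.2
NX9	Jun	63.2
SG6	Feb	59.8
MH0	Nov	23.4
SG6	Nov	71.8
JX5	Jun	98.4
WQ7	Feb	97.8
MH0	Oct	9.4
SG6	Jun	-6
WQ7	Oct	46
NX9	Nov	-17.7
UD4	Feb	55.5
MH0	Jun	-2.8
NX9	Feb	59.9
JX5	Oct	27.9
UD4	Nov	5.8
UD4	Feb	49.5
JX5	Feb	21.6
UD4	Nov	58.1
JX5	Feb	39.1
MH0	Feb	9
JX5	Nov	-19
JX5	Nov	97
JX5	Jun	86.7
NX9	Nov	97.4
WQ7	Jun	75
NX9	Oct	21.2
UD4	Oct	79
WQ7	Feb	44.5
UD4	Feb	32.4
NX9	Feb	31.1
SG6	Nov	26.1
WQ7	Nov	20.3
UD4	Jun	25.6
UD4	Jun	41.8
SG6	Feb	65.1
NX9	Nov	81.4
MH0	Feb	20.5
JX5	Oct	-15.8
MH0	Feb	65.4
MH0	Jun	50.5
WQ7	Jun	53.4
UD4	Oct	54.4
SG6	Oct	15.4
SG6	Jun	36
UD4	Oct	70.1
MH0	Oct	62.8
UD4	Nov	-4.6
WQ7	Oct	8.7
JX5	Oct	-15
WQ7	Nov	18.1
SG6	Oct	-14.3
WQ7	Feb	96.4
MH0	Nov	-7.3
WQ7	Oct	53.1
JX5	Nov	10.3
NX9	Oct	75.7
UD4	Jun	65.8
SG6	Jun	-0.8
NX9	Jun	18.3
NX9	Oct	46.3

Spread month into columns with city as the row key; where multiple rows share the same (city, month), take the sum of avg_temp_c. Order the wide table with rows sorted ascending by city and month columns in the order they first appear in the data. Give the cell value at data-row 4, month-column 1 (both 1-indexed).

With rows sorted ascending by city, row 4 is city=SG6. month columns in first-appearance order: Oct, Jun, Nov, Feb; column 1 is Oct.
Long rows with city=SG6, month=Oct: 4.6 + 15.4 + -14.3 = 5.7.

5.7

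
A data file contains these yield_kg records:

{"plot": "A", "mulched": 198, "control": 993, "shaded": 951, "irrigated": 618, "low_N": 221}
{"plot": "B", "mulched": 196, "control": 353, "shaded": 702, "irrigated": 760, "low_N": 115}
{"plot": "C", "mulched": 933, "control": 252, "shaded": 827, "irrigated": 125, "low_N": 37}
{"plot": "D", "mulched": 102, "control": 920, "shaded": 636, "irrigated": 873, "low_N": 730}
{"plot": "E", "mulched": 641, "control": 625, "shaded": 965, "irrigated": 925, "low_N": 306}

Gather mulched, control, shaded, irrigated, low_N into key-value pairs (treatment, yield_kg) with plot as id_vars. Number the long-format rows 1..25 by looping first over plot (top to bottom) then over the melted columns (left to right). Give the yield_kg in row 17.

25 rows total (5 × 5). Row 17: index ⌊(17-1)/5⌋ = 3 into plot → D; (17-1) mod 5 = 1 into the melted columns → control.
So row 17 is (D, control, 920); yield_kg = 920.

920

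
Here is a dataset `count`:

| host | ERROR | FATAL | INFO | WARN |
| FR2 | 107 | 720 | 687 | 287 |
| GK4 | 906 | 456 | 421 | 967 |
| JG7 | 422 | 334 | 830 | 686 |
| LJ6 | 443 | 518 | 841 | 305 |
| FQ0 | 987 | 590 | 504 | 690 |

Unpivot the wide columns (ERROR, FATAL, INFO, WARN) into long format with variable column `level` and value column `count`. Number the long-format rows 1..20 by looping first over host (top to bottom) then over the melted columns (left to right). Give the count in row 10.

334

20 rows total (5 × 4). Row 10: index ⌊(10-1)/4⌋ = 2 into host → JG7; (10-1) mod 4 = 1 into the melted columns → FATAL.
So row 10 is (JG7, FATAL, 334); count = 334.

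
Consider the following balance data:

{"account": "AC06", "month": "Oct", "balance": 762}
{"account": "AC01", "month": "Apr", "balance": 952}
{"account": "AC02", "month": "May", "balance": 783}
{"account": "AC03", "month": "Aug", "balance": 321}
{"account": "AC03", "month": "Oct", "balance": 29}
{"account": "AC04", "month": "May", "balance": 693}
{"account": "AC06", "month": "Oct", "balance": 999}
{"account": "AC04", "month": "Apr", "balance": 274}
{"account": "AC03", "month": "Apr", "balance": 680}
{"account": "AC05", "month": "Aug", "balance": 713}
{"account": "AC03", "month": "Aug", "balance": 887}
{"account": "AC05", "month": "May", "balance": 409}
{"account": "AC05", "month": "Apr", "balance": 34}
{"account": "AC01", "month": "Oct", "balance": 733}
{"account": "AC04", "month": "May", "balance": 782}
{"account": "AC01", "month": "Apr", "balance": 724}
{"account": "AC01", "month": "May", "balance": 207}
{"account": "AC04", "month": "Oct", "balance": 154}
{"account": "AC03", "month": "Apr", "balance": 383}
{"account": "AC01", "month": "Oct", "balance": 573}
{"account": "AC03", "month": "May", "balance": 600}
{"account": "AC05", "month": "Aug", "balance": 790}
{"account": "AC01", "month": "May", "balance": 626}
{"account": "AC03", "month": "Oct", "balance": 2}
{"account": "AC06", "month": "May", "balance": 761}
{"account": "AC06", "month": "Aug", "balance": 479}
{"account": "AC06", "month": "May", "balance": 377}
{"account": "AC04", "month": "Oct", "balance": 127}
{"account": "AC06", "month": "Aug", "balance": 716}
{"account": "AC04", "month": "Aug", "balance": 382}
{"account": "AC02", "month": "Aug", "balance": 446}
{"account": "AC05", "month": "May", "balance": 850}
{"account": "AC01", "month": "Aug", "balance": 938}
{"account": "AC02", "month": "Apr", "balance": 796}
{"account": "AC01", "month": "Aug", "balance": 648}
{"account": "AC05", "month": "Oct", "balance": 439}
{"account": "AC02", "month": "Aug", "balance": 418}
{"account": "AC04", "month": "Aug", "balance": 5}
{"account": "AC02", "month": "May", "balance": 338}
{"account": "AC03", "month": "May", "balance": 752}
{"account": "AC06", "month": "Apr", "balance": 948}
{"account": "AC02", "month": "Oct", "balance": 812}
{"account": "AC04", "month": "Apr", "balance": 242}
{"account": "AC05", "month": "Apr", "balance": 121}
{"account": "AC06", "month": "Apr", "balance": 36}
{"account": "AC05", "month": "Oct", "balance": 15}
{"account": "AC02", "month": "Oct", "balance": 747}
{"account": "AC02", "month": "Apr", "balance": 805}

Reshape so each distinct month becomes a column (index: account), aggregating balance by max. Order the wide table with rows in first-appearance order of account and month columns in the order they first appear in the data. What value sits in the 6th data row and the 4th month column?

790

With rows in first-appearance order of account, row 6 is account=AC05. month columns in first-appearance order: Oct, Apr, May, Aug; column 4 is Aug.
Long rows with account=AC05, month=Aug: max(713, 790) = 790.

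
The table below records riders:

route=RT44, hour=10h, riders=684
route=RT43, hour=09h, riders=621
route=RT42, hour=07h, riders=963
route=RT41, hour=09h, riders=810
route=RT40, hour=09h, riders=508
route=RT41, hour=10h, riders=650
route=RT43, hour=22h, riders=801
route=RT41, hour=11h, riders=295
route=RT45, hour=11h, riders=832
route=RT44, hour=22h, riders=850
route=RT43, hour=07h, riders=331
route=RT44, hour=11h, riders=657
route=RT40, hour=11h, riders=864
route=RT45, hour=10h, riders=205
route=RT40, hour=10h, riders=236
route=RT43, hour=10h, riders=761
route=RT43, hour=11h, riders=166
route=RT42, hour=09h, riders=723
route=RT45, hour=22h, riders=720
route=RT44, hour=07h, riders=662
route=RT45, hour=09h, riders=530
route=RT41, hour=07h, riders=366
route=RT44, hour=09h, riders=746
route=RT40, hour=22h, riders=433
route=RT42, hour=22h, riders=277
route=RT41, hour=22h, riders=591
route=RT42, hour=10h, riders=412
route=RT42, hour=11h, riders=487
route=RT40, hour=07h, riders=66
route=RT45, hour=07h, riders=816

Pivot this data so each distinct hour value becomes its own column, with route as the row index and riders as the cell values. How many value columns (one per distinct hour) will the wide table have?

5 distinct hour values: 07h, 09h, 10h, 11h, 22h.

5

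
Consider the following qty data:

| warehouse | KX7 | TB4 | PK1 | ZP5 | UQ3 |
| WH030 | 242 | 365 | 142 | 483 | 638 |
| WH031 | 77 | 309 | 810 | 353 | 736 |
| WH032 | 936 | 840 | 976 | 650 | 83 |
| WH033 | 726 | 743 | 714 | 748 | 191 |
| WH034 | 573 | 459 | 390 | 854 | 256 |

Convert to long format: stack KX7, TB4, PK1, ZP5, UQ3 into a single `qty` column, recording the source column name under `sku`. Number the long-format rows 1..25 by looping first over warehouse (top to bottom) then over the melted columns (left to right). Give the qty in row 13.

25 rows total (5 × 5). Row 13: index ⌊(13-1)/5⌋ = 2 into warehouse → WH032; (13-1) mod 5 = 2 into the melted columns → PK1.
So row 13 is (WH032, PK1, 976); qty = 976.

976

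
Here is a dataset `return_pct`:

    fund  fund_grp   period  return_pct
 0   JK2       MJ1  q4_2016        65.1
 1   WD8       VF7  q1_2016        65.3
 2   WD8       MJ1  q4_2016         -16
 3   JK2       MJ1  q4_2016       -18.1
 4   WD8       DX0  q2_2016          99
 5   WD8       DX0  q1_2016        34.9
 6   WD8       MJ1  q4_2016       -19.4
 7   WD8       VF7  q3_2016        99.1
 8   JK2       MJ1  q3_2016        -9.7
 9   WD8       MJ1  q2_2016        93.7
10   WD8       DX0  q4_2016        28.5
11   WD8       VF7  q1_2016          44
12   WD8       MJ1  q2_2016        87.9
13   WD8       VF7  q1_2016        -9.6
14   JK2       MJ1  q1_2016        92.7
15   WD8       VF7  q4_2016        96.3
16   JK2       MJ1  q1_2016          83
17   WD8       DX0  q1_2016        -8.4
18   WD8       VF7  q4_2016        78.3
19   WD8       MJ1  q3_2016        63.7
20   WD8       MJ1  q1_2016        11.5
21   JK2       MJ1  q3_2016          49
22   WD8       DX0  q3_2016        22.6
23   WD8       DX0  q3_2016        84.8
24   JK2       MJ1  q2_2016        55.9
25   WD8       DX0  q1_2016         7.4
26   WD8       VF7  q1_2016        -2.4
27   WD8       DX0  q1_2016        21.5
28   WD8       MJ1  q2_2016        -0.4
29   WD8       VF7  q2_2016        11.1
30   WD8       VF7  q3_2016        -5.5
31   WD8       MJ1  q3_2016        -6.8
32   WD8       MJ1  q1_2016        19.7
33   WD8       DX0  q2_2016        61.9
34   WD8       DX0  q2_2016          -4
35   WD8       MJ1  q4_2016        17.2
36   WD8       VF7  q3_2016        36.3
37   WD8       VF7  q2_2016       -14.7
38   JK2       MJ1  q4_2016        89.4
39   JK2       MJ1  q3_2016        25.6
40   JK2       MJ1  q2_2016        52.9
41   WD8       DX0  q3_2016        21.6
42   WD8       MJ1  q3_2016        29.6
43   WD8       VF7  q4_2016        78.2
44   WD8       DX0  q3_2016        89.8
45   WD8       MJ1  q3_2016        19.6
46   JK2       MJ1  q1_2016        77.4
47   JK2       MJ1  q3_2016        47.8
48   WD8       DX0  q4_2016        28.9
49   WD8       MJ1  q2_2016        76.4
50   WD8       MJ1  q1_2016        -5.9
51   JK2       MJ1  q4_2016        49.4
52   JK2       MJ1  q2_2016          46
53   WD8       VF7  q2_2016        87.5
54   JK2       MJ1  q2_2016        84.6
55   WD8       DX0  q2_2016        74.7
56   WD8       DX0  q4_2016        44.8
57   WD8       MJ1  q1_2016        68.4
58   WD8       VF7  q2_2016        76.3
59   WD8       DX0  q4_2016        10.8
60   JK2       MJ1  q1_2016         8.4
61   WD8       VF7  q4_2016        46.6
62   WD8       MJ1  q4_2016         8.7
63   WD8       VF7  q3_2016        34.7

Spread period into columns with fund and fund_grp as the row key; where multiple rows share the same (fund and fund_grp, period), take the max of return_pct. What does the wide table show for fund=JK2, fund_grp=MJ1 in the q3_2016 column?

Rows with fund=JK2, fund_grp=MJ1 and period=q3_2016: return_pct values are -9.7, 49, 25.6, 47.8.
max(-9.7, 49, 25.6, 47.8) = 49.

49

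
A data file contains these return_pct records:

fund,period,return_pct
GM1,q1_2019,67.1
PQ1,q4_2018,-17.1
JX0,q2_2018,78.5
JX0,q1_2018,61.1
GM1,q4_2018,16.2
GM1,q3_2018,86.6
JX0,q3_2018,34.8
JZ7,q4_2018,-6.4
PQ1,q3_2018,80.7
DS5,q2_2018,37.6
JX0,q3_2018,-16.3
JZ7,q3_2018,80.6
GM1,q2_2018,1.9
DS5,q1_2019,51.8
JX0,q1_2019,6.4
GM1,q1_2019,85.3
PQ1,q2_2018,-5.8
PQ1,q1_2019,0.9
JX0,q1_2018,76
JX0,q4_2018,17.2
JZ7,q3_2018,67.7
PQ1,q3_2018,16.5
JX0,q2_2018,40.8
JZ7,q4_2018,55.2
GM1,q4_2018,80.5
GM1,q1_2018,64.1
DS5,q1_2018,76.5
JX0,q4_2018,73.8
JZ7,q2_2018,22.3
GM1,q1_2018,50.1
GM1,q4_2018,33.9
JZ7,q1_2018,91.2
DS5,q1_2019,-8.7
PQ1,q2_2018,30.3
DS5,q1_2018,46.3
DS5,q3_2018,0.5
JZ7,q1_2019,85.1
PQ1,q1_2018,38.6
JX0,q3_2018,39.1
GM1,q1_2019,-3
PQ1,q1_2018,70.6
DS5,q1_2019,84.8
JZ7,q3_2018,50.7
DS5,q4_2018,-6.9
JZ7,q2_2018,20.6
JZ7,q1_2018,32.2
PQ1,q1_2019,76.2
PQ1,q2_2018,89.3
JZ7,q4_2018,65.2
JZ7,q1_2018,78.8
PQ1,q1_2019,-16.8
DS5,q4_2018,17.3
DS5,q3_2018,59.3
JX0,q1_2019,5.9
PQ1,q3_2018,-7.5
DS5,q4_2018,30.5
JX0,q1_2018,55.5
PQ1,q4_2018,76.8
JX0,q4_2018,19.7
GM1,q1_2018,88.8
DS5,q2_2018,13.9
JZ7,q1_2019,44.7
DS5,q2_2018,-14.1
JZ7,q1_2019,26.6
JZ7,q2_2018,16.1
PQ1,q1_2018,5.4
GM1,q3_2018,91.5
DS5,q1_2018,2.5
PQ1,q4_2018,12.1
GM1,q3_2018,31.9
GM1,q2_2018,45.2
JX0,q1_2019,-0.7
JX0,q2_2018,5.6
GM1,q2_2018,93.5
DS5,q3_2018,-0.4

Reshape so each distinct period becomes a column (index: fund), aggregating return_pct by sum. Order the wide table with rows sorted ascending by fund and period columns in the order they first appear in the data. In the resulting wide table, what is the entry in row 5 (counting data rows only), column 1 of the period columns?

60.3

With rows sorted ascending by fund, row 5 is fund=PQ1. period columns in first-appearance order: q1_2019, q4_2018, q2_2018, q1_2018, q3_2018; column 1 is q1_2019.
Long rows with fund=PQ1, period=q1_2019: 0.9 + 76.2 + -16.8 = 60.3.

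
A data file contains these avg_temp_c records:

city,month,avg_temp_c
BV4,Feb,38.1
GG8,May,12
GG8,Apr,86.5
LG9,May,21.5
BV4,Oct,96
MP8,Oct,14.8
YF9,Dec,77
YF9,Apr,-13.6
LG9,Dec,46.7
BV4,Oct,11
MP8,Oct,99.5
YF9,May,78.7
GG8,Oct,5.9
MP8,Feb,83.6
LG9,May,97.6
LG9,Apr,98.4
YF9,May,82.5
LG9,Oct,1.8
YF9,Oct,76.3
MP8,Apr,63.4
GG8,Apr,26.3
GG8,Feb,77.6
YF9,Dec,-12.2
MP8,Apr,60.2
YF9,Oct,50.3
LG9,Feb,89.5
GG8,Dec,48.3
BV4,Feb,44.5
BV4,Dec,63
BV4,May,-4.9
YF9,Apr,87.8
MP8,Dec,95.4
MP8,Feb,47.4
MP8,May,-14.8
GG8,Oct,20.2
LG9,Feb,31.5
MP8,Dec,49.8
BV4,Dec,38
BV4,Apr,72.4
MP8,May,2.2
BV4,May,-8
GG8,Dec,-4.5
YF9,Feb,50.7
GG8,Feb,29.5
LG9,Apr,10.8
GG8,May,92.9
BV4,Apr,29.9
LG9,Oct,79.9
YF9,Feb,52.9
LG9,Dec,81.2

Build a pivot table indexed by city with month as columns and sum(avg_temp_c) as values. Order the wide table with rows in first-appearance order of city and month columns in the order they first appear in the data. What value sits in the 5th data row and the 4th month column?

126.6

With rows in first-appearance order of city, row 5 is city=YF9. month columns in first-appearance order: Feb, May, Apr, Oct, Dec; column 4 is Oct.
Long rows with city=YF9, month=Oct: 76.3 + 50.3 = 126.6.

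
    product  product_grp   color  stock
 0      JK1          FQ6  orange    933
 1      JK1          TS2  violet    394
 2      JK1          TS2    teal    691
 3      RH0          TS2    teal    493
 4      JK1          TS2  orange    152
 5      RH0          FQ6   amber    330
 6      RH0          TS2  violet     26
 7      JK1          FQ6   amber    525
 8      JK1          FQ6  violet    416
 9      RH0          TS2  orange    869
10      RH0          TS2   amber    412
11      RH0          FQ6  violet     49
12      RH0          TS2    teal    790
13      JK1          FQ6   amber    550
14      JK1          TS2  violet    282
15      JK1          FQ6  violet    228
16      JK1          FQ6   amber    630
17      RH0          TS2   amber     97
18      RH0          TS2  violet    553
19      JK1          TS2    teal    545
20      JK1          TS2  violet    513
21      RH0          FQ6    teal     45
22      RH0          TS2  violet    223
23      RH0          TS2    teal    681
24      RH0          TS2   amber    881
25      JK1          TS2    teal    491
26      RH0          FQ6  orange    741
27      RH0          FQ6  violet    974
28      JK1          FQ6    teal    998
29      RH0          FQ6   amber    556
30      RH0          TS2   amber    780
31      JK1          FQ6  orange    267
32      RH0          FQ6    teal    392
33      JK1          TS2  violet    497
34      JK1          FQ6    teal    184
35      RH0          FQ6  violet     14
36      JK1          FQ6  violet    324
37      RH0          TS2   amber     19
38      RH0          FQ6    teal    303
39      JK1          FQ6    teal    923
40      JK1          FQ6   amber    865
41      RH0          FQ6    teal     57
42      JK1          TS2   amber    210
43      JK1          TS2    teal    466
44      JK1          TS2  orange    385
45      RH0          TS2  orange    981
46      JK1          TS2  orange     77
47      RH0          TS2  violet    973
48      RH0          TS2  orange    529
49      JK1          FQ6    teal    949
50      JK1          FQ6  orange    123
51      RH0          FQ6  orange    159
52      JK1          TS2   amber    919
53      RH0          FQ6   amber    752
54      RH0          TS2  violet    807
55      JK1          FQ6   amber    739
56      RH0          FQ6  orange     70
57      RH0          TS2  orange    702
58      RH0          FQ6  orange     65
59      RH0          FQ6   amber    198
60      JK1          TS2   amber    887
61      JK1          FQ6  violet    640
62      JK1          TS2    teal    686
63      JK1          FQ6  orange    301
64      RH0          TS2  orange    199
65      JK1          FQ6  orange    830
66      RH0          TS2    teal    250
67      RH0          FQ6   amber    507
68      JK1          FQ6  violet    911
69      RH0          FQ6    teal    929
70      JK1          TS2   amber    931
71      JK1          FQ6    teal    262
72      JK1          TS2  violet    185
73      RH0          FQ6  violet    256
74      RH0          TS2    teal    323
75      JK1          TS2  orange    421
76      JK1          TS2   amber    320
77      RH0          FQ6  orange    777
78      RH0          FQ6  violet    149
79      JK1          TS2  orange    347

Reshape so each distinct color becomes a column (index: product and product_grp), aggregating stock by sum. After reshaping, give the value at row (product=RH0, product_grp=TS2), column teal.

2537

Rows with product=RH0, product_grp=TS2 and color=teal: stock values are 493, 790, 681, 250, 323.
493 + 790 + 681 + 250 + 323 = 2537.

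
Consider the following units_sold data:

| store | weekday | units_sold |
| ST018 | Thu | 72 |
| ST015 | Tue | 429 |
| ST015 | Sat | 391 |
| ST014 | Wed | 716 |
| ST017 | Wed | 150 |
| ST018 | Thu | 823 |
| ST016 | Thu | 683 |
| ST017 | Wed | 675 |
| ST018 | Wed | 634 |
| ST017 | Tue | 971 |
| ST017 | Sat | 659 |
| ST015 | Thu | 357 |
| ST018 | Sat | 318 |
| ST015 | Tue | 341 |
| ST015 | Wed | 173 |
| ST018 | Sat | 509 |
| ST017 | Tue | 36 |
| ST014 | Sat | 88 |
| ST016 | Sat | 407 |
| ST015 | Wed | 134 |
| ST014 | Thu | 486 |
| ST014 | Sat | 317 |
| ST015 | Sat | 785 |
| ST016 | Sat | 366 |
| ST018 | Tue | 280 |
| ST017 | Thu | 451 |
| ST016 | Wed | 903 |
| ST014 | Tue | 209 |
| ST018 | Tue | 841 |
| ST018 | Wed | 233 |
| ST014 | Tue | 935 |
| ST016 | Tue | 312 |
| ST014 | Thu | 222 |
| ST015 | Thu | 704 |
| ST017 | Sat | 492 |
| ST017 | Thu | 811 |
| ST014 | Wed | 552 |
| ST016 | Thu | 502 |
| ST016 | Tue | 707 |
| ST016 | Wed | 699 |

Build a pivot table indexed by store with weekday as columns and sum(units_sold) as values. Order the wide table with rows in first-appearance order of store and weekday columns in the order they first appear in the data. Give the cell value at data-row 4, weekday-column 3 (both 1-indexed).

1151

With rows in first-appearance order of store, row 4 is store=ST017. weekday columns in first-appearance order: Thu, Tue, Sat, Wed; column 3 is Sat.
Long rows with store=ST017, weekday=Sat: 659 + 492 = 1151.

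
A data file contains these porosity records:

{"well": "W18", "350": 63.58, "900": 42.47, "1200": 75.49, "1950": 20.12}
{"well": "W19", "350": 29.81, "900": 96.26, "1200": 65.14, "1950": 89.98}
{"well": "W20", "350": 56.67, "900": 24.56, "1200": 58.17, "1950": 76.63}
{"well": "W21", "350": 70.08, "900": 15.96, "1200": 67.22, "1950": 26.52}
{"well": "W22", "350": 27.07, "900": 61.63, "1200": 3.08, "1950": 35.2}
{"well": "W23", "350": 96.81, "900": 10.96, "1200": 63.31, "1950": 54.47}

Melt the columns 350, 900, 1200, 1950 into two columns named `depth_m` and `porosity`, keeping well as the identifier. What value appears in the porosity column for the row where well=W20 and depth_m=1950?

76.63

Unpivoting turns each (well, wide-column) pair into one long row.
The wide cell at row W20, column 1950 holds 76.63, so the long row (W20, 1950) has porosity=76.63.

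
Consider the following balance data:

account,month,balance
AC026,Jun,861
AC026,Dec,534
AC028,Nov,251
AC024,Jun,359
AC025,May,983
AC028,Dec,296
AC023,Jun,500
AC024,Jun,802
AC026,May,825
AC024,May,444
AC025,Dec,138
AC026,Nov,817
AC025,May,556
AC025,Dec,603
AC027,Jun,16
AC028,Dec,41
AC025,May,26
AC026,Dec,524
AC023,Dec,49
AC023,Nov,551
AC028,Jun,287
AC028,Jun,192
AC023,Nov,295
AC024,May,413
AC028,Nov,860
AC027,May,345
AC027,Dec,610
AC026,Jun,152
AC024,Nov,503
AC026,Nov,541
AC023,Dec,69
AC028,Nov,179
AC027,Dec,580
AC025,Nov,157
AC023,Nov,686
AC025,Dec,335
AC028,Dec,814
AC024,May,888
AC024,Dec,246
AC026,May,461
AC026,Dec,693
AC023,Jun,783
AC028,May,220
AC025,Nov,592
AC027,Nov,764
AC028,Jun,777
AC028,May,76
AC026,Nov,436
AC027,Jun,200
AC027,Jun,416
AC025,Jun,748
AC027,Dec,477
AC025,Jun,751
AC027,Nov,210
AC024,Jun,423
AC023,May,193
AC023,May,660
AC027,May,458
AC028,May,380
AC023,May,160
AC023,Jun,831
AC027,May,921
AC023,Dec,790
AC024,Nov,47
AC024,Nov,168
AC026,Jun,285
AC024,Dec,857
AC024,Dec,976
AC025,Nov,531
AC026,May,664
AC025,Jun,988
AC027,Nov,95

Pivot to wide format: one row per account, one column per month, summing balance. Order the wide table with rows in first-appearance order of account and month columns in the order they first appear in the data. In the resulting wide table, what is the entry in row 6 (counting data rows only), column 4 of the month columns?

1724

With rows in first-appearance order of account, row 6 is account=AC027. month columns in first-appearance order: Jun, Dec, Nov, May; column 4 is May.
Long rows with account=AC027, month=May: 345 + 458 + 921 = 1724.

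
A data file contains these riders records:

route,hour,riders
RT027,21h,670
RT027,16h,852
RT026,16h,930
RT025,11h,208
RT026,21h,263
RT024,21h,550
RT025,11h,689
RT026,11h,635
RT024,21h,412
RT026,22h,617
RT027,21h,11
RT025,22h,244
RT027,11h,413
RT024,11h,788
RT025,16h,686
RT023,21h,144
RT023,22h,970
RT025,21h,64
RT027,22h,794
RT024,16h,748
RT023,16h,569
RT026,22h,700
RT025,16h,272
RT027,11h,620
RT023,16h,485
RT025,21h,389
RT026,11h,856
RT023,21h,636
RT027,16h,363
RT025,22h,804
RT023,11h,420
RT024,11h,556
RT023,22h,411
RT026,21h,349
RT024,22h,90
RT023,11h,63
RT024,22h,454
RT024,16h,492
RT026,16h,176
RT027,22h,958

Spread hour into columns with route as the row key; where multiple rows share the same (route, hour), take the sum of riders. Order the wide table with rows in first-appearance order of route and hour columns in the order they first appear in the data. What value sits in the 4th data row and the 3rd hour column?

1344

With rows in first-appearance order of route, row 4 is route=RT024. hour columns in first-appearance order: 21h, 16h, 11h, 22h; column 3 is 11h.
Long rows with route=RT024, hour=11h: 788 + 556 = 1344.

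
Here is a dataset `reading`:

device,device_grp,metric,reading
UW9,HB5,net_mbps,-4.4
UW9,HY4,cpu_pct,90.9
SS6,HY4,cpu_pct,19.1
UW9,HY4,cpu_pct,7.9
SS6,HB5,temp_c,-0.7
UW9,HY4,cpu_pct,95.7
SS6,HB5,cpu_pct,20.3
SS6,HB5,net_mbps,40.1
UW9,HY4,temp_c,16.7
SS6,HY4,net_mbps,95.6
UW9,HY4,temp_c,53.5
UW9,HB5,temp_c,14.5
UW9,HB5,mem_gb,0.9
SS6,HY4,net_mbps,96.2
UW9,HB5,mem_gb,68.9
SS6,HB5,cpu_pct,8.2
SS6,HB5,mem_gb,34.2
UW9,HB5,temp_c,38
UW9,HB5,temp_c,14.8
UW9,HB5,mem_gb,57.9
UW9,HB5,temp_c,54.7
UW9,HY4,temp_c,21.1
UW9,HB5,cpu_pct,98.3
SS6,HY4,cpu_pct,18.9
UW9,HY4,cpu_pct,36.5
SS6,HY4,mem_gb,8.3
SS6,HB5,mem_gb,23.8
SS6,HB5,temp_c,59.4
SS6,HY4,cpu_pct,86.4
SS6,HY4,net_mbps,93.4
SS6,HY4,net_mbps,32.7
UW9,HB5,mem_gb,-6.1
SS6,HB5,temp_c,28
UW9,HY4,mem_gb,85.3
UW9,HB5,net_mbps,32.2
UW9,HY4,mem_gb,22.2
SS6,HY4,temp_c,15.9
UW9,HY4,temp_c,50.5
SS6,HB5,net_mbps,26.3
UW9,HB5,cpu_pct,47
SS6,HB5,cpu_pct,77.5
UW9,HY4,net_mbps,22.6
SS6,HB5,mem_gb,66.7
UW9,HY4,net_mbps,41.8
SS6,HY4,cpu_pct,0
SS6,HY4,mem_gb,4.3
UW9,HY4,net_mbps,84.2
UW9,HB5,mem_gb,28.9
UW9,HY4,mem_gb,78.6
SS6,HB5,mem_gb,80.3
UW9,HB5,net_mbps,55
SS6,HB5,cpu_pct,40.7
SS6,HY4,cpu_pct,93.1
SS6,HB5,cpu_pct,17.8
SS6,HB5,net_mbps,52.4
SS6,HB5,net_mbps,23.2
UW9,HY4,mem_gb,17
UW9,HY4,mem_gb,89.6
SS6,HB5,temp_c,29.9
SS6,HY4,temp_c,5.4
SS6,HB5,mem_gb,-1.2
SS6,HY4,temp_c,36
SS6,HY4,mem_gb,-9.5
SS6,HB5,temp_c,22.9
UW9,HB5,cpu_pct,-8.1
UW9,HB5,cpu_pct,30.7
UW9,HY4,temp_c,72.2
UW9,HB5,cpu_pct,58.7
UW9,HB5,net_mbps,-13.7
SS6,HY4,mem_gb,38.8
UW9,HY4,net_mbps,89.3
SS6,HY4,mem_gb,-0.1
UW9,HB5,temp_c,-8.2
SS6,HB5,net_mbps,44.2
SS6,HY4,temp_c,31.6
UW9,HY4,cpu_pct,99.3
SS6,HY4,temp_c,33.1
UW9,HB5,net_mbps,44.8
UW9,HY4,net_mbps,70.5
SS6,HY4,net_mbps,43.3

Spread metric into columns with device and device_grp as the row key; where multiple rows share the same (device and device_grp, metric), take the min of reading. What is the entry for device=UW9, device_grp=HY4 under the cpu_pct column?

7.9

Rows with device=UW9, device_grp=HY4 and metric=cpu_pct: reading values are 90.9, 7.9, 95.7, 36.5, 99.3.
min(90.9, 7.9, 95.7, 36.5, 99.3) = 7.9.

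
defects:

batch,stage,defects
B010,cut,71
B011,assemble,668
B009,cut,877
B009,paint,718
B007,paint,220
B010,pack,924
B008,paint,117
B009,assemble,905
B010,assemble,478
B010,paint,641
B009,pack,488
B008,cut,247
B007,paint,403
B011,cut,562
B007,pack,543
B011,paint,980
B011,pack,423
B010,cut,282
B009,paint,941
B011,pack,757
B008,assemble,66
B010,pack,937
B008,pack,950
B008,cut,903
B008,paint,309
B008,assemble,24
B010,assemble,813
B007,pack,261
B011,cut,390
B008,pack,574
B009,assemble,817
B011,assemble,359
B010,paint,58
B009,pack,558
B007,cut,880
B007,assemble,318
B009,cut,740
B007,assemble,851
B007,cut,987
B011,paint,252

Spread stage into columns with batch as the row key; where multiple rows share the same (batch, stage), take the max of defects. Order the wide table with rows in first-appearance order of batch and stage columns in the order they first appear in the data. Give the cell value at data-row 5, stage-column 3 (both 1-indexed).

With rows in first-appearance order of batch, row 5 is batch=B008. stage columns in first-appearance order: cut, assemble, paint, pack; column 3 is paint.
Long rows with batch=B008, stage=paint: max(117, 309) = 309.

309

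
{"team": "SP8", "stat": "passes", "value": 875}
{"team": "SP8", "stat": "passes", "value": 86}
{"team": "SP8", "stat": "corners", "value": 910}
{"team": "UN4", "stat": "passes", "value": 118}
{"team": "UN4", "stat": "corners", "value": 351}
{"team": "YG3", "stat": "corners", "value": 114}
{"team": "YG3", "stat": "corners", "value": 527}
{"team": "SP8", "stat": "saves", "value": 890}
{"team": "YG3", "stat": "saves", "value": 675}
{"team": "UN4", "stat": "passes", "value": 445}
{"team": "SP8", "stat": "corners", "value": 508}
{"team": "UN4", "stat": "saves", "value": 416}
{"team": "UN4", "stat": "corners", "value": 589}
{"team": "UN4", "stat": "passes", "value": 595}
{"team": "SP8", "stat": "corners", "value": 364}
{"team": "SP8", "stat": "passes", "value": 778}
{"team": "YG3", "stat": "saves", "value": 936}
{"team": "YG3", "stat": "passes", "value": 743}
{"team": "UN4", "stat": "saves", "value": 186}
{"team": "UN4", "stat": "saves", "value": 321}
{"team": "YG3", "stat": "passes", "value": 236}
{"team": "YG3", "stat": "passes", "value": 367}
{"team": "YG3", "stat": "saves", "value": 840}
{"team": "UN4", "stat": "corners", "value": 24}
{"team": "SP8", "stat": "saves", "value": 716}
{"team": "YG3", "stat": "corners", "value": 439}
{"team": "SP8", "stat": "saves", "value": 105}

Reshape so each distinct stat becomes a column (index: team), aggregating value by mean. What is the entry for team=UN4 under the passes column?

Rows with team=UN4 and stat=passes: value values are 118, 445, 595.
(118 + 445 + 595) / 3 = 386.

386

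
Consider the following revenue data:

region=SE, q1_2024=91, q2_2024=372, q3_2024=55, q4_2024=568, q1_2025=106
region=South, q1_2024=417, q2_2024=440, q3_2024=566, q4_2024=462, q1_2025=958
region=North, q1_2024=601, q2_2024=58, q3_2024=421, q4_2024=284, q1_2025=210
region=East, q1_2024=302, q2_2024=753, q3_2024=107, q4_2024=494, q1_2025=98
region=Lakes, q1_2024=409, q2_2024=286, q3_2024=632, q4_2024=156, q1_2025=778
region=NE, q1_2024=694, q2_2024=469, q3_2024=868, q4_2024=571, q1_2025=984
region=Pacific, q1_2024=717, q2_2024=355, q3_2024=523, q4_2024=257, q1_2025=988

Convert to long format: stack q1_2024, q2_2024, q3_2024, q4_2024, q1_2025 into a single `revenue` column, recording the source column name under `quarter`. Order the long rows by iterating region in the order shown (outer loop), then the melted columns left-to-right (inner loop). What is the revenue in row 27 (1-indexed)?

469

35 rows total (7 × 5). Row 27: index ⌊(27-1)/5⌋ = 5 into region → NE; (27-1) mod 5 = 1 into the melted columns → q2_2024.
So row 27 is (NE, q2_2024, 469); revenue = 469.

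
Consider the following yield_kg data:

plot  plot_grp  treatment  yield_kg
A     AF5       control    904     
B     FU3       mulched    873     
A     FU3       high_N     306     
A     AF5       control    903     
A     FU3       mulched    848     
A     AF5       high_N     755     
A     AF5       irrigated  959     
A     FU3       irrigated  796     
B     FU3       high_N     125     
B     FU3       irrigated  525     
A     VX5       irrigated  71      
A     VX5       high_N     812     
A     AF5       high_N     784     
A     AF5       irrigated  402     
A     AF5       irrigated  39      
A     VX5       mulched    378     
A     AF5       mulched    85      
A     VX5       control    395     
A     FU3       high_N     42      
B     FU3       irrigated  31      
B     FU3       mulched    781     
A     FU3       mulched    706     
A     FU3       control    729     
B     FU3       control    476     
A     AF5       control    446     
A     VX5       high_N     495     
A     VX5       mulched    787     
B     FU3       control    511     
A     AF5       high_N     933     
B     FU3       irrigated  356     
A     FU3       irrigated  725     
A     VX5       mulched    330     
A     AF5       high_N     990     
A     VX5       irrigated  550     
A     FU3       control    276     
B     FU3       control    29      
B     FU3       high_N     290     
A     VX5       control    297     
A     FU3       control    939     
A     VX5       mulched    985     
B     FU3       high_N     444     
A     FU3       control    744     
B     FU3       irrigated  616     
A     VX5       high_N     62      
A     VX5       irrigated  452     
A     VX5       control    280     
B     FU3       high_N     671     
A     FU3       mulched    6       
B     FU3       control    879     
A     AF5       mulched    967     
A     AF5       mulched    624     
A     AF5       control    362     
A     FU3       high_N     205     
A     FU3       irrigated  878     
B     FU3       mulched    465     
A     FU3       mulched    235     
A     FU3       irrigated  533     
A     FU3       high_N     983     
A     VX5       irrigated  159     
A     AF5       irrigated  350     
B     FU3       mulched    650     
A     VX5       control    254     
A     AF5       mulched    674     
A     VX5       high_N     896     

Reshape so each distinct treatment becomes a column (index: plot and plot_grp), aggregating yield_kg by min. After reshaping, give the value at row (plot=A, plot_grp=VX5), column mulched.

330

Rows with plot=A, plot_grp=VX5 and treatment=mulched: yield_kg values are 378, 787, 330, 985.
min(378, 787, 330, 985) = 330.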